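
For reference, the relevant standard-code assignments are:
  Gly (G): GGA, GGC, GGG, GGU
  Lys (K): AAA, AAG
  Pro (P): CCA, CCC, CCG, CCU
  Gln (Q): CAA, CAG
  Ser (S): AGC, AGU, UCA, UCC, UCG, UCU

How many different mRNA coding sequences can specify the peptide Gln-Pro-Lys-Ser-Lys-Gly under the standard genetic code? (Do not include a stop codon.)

768

Gln: 2 codons.
Pro: 4 codons.
Lys: 2 codons.
Ser: 6 codons.
Lys: 2 codons.
Gly: 4 codons.
2 × 4 × 2 × 6 × 2 × 4 = 768.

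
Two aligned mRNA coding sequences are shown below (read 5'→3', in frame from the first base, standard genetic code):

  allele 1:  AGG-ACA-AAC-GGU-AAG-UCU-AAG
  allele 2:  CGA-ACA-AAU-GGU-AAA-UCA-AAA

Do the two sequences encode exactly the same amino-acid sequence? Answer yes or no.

Codon 1: AGG Arg / CGA Arg — synonymous.
Codon 2: ACA Thr / ACA Thr — identical.
Codon 3: AAC Asn / AAU Asn — synonymous.
Codon 4: GGU Gly / GGU Gly — identical.
Codon 5: AAG Lys / AAA Lys — synonymous.
Codon 6: UCU Ser / UCA Ser — synonymous.
Codon 7: AAG Lys / AAA Lys — synonymous.
Nonsynonymous differences: 0 → same protein.

yes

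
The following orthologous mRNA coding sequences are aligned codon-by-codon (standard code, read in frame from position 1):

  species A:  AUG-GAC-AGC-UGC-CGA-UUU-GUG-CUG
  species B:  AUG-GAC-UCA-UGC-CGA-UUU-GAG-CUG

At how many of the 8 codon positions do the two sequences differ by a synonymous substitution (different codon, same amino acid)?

1

Codon 1: AUG Met / AUG Met — identical.
Codon 2: GAC Asp / GAC Asp — identical.
Codon 3: AGC Ser / UCA Ser — synonymous.
Codon 4: UGC Cys / UGC Cys — identical.
Codon 5: CGA Arg / CGA Arg — identical.
Codon 6: UUU Phe / UUU Phe — identical.
Codon 7: GUG Val / GAG Glu — nonsynonymous.
Codon 8: CUG Leu / CUG Leu — identical.
Synonymous differences: 1.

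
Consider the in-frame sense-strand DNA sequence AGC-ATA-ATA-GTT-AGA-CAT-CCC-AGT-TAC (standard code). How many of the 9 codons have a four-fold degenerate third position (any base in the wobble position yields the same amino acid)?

Codon 1 AGC (Ser): third position 2-fold.
Codon 2 ATA (Ile): third position 3-fold.
Codon 3 ATA (Ile): third position 3-fold.
Codon 4 GTT (Val): third position 4-fold.
Codon 5 AGA (Arg): third position 2-fold.
Codon 6 CAT (His): third position 2-fold.
Codon 7 CCC (Pro): third position 4-fold.
Codon 8 AGT (Ser): third position 2-fold.
Codon 9 TAC (Tyr): third position 2-fold.
Four-fold degenerate third positions: 2.

2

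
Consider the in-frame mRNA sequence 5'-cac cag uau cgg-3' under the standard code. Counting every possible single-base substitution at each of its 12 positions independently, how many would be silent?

7

Codon 1 (CAC, His): 1 synonymous substitution.
Codon 2 (CAG, Gln): 1 synonymous substitution.
Codon 3 (UAU, Tyr): 1 synonymous substitution.
Codon 4 (CGG, Arg): 4 synonymous substitutions.
Total: 1 + 1 + 1 + 4 = 7.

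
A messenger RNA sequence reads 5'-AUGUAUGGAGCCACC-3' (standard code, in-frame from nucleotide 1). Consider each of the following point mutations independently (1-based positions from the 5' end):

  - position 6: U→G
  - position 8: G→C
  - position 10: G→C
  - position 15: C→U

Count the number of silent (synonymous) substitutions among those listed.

1

Codon 2: UAU (Tyr) → UAG (Stop) — nonsense.
Codon 3: GGA (Gly) → GCA (Ala) — missense.
Codon 4: GCC (Ala) → CCC (Pro) — missense.
Codon 5: ACC (Thr) → ACU (Thr) — synonymous.
Synonymous: 1 of 4.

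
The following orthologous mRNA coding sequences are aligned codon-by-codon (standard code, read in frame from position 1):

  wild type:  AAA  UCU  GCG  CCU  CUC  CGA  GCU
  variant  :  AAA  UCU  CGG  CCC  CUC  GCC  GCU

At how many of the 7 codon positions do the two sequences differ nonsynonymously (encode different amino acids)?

2

Codon 1: AAA Lys / AAA Lys — identical.
Codon 2: UCU Ser / UCU Ser — identical.
Codon 3: GCG Ala / CGG Arg — nonsynonymous.
Codon 4: CCU Pro / CCC Pro — synonymous.
Codon 5: CUC Leu / CUC Leu — identical.
Codon 6: CGA Arg / GCC Ala — nonsynonymous.
Codon 7: GCU Ala / GCU Ala — identical.
Nonsynonymous differences: 2.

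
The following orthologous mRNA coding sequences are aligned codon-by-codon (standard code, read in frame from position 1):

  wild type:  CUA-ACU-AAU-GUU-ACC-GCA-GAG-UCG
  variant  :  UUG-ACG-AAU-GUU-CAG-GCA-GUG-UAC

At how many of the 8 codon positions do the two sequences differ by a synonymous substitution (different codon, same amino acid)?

2

Codon 1: CUA Leu / UUG Leu — synonymous.
Codon 2: ACU Thr / ACG Thr — synonymous.
Codon 3: AAU Asn / AAU Asn — identical.
Codon 4: GUU Val / GUU Val — identical.
Codon 5: ACC Thr / CAG Gln — nonsynonymous.
Codon 6: GCA Ala / GCA Ala — identical.
Codon 7: GAG Glu / GUG Val — nonsynonymous.
Codon 8: UCG Ser / UAC Tyr — nonsynonymous.
Synonymous differences: 2.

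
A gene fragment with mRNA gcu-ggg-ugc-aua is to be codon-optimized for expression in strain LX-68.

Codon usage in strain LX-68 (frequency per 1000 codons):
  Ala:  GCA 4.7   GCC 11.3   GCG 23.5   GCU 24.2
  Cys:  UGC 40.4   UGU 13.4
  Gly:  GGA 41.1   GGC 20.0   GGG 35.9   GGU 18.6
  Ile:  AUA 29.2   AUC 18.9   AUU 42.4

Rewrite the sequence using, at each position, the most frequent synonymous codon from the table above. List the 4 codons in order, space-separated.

GCU GGA UGC AUU

Codon 1 (Ala): best is GCU at 24.2.
Codon 2 (Gly): best is GGA at 41.1.
Codon 3 (Cys): best is UGC at 40.4.
Codon 4 (Ile): best is AUU at 42.4.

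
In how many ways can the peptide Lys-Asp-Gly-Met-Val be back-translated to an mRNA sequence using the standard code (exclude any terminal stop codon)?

Lys: 2 codons.
Asp: 2 codons.
Gly: 4 codons.
Met: 1 codon.
Val: 4 codons.
2 × 2 × 4 × 1 × 4 = 64.

64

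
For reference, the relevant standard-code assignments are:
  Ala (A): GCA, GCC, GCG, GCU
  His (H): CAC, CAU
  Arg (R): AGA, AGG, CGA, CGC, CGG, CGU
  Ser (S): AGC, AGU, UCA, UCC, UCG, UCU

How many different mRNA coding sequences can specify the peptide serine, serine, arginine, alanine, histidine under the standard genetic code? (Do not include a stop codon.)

Ser: 6 codons.
Ser: 6 codons.
Arg: 6 codons.
Ala: 4 codons.
His: 2 codons.
6 × 6 × 6 × 4 × 2 = 1728.

1728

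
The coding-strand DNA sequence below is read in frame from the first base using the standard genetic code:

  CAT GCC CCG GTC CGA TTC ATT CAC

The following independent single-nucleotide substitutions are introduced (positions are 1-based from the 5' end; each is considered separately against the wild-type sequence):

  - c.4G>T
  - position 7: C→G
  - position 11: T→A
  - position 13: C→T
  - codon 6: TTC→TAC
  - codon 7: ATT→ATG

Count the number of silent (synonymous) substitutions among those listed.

0

Codon 2: GCC (Ala) → TCC (Ser) — missense.
Codon 3: CCG (Pro) → GCG (Ala) — missense.
Codon 4: GTC (Val) → GAC (Asp) — missense.
Codon 5: CGA (Arg) → TGA (Stop) — nonsense.
Codon 6: TTC (Phe) → TAC (Tyr) — missense.
Codon 7: ATT (Ile) → ATG (Met) — missense.
Synonymous: 0 of 6.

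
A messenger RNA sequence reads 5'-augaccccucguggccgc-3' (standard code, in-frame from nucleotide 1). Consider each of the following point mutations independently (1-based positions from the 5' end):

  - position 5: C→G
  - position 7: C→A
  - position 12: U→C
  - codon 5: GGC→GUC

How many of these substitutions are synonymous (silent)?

Codon 2: ACC (Thr) → AGC (Ser) — missense.
Codon 3: CCU (Pro) → ACU (Thr) — missense.
Codon 4: CGU (Arg) → CGC (Arg) — synonymous.
Codon 5: GGC (Gly) → GUC (Val) — missense.
Synonymous: 1 of 4.

1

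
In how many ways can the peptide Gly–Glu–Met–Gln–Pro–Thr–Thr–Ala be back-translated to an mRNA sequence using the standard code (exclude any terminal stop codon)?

4096

Gly: 4 codons.
Glu: 2 codons.
Met: 1 codon.
Gln: 2 codons.
Pro: 4 codons.
Thr: 4 codons.
Thr: 4 codons.
Ala: 4 codons.
4 × 2 × 1 × 2 × 4 × 4 × 4 × 4 = 4096.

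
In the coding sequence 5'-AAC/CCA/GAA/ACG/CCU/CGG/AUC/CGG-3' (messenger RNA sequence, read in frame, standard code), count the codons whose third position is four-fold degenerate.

5

Codon 1 AAC (Asn): third position 2-fold.
Codon 2 CCA (Pro): third position 4-fold.
Codon 3 GAA (Glu): third position 2-fold.
Codon 4 ACG (Thr): third position 4-fold.
Codon 5 CCU (Pro): third position 4-fold.
Codon 6 CGG (Arg): third position 4-fold.
Codon 7 AUC (Ile): third position 3-fold.
Codon 8 CGG (Arg): third position 4-fold.
Four-fold degenerate third positions: 5.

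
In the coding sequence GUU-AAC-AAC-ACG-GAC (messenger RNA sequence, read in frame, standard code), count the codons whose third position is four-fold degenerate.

Codon 1 GUU (Val): third position 4-fold.
Codon 2 AAC (Asn): third position 2-fold.
Codon 3 AAC (Asn): third position 2-fold.
Codon 4 ACG (Thr): third position 4-fold.
Codon 5 GAC (Asp): third position 2-fold.
Four-fold degenerate third positions: 2.

2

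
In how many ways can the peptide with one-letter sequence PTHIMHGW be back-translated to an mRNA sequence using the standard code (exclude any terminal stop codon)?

768

Pro: 4 codons.
Thr: 4 codons.
His: 2 codons.
Ile: 3 codons.
Met: 1 codon.
His: 2 codons.
Gly: 4 codons.
Trp: 1 codon.
4 × 4 × 2 × 3 × 1 × 2 × 4 × 1 = 768.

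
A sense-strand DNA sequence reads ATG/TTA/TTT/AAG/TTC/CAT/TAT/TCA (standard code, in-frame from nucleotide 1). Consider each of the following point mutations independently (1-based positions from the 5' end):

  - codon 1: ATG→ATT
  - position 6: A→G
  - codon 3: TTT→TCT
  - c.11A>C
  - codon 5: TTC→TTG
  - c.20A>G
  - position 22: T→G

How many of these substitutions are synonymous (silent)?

Codon 1: ATG (Met) → ATT (Ile) — missense.
Codon 2: TTA (Leu) → TTG (Leu) — synonymous.
Codon 3: TTT (Phe) → TCT (Ser) — missense.
Codon 4: AAG (Lys) → ACG (Thr) — missense.
Codon 5: TTC (Phe) → TTG (Leu) — missense.
Codon 7: TAT (Tyr) → TGT (Cys) — missense.
Codon 8: TCA (Ser) → GCA (Ala) — missense.
Synonymous: 1 of 7.

1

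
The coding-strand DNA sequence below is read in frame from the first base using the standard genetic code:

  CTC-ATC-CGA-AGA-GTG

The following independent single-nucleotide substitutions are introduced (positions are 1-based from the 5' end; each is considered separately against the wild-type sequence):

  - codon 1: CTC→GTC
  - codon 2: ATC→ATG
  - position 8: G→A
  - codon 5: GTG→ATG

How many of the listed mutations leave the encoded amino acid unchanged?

Codon 1: CTC (Leu) → GTC (Val) — missense.
Codon 2: ATC (Ile) → ATG (Met) — missense.
Codon 3: CGA (Arg) → CAA (Gln) — missense.
Codon 5: GTG (Val) → ATG (Met) — missense.
Synonymous: 0 of 4.

0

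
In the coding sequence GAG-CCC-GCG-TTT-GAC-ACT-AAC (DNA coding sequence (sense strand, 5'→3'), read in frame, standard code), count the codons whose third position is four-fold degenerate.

3

Codon 1 GAG (Glu): third position 2-fold.
Codon 2 CCC (Pro): third position 4-fold.
Codon 3 GCG (Ala): third position 4-fold.
Codon 4 TTT (Phe): third position 2-fold.
Codon 5 GAC (Asp): third position 2-fold.
Codon 6 ACT (Thr): third position 4-fold.
Codon 7 AAC (Asn): third position 2-fold.
Four-fold degenerate third positions: 3.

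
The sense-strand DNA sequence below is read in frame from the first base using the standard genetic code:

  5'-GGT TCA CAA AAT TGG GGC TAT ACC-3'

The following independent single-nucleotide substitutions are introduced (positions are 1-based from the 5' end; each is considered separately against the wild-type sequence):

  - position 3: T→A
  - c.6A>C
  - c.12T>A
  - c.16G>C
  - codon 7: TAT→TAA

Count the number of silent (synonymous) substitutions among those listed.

Codon 1: GGT (Gly) → GGA (Gly) — synonymous.
Codon 2: TCA (Ser) → TCC (Ser) — synonymous.
Codon 4: AAT (Asn) → AAA (Lys) — missense.
Codon 6: GGC (Gly) → CGC (Arg) — missense.
Codon 7: TAT (Tyr) → TAA (Stop) — nonsense.
Synonymous: 2 of 5.

2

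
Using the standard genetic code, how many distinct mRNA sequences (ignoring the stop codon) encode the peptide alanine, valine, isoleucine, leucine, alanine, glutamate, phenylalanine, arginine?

Ala: 4 codons.
Val: 4 codons.
Ile: 3 codons.
Leu: 6 codons.
Ala: 4 codons.
Glu: 2 codons.
Phe: 2 codons.
Arg: 6 codons.
4 × 4 × 3 × 6 × 4 × 2 × 2 × 6 = 27648.

27648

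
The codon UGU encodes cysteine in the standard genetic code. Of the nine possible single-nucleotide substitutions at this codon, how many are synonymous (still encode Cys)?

1

Position 1: none → 0 synonymous.
Position 2: none → 0 synonymous.
Position 3: UGC → 1 synonymous.
Total: 0 + 0 + 1 = 1.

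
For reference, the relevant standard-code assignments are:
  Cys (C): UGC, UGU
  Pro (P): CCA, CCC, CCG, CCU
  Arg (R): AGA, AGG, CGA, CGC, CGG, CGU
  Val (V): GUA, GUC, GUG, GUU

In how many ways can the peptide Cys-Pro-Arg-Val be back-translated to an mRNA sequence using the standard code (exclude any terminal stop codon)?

Cys: 2 codons.
Pro: 4 codons.
Arg: 6 codons.
Val: 4 codons.
2 × 4 × 6 × 4 = 192.

192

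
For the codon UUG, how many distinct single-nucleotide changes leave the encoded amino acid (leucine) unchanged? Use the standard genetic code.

2

Position 1: CUG → 1 synonymous.
Position 2: none → 0 synonymous.
Position 3: UUA → 1 synonymous.
Total: 1 + 0 + 1 = 2.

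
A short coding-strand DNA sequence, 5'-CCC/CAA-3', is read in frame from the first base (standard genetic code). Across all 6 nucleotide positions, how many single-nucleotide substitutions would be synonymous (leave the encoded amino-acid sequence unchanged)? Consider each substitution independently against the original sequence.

Codon 1 (CCC, Pro): 3 synonymous substitutions.
Codon 2 (CAA, Gln): 1 synonymous substitution.
Total: 3 + 1 = 4.

4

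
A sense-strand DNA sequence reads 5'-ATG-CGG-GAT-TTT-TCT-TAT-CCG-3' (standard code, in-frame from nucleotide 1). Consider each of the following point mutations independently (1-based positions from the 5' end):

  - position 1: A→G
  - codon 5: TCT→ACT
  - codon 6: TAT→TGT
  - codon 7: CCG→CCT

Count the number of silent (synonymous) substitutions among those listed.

Codon 1: ATG (Met) → GTG (Val) — missense.
Codon 5: TCT (Ser) → ACT (Thr) — missense.
Codon 6: TAT (Tyr) → TGT (Cys) — missense.
Codon 7: CCG (Pro) → CCT (Pro) — synonymous.
Synonymous: 1 of 4.

1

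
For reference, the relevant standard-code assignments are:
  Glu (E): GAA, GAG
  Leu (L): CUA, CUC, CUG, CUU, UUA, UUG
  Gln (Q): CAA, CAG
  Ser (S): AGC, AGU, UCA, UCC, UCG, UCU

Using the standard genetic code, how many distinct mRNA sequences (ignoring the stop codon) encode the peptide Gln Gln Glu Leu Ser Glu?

576

Gln: 2 codons.
Gln: 2 codons.
Glu: 2 codons.
Leu: 6 codons.
Ser: 6 codons.
Glu: 2 codons.
2 × 2 × 2 × 6 × 6 × 2 = 576.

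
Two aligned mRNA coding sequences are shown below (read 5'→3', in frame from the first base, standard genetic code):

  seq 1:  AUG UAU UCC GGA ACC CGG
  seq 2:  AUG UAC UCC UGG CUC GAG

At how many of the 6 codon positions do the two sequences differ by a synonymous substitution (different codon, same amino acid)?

1

Codon 1: AUG Met / AUG Met — identical.
Codon 2: UAU Tyr / UAC Tyr — synonymous.
Codon 3: UCC Ser / UCC Ser — identical.
Codon 4: GGA Gly / UGG Trp — nonsynonymous.
Codon 5: ACC Thr / CUC Leu — nonsynonymous.
Codon 6: CGG Arg / GAG Glu — nonsynonymous.
Synonymous differences: 1.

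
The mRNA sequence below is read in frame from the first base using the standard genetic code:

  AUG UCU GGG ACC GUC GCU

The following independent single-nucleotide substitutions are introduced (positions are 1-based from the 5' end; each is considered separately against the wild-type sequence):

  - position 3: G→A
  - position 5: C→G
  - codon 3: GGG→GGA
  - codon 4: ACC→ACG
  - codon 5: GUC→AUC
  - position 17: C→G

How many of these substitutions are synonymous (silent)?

Codon 1: AUG (Met) → AUA (Ile) — missense.
Codon 2: UCU (Ser) → UGU (Cys) — missense.
Codon 3: GGG (Gly) → GGA (Gly) — synonymous.
Codon 4: ACC (Thr) → ACG (Thr) — synonymous.
Codon 5: GUC (Val) → AUC (Ile) — missense.
Codon 6: GCU (Ala) → GGU (Gly) — missense.
Synonymous: 2 of 6.

2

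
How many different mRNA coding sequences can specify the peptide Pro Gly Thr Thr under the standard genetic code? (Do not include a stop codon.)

Pro: 4 codons.
Gly: 4 codons.
Thr: 4 codons.
Thr: 4 codons.
4 × 4 × 4 × 4 = 256.

256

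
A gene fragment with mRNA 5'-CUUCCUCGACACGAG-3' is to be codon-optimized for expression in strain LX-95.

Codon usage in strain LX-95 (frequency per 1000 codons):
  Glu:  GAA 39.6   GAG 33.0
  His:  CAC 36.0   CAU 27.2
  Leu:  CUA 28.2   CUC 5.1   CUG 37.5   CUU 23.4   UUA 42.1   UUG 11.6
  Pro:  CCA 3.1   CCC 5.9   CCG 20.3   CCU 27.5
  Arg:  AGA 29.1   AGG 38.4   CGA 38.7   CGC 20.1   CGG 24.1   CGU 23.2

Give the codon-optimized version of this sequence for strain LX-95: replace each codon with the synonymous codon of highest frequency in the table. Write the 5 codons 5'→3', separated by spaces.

Codon 1 (Leu): best is UUA at 42.1.
Codon 2 (Pro): best is CCU at 27.5.
Codon 3 (Arg): best is CGA at 38.7.
Codon 4 (His): best is CAC at 36.0.
Codon 5 (Glu): best is GAA at 39.6.

UUA CCU CGA CAC GAA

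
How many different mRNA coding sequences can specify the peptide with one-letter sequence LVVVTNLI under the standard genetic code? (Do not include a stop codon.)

Leu: 6 codons.
Val: 4 codons.
Val: 4 codons.
Val: 4 codons.
Thr: 4 codons.
Asn: 2 codons.
Leu: 6 codons.
Ile: 3 codons.
6 × 4 × 4 × 4 × 4 × 2 × 6 × 3 = 55296.

55296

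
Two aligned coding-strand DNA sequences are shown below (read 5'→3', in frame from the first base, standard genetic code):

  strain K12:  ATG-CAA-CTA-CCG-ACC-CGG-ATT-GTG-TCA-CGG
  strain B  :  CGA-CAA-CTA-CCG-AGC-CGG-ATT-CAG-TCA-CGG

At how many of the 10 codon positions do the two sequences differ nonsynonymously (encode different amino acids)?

Codon 1: ATG Met / CGA Arg — nonsynonymous.
Codon 2: CAA Gln / CAA Gln — identical.
Codon 3: CTA Leu / CTA Leu — identical.
Codon 4: CCG Pro / CCG Pro — identical.
Codon 5: ACC Thr / AGC Ser — nonsynonymous.
Codon 6: CGG Arg / CGG Arg — identical.
Codon 7: ATT Ile / ATT Ile — identical.
Codon 8: GTG Val / CAG Gln — nonsynonymous.
Codon 9: TCA Ser / TCA Ser — identical.
Codon 10: CGG Arg / CGG Arg — identical.
Nonsynonymous differences: 3.

3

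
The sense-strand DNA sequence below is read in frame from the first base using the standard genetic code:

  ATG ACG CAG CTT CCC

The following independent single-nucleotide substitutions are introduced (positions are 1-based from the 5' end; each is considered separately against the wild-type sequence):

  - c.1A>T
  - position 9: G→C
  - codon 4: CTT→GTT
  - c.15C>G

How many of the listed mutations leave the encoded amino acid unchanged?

1

Codon 1: ATG (Met) → TTG (Leu) — missense.
Codon 3: CAG (Gln) → CAC (His) — missense.
Codon 4: CTT (Leu) → GTT (Val) — missense.
Codon 5: CCC (Pro) → CCG (Pro) — synonymous.
Synonymous: 1 of 4.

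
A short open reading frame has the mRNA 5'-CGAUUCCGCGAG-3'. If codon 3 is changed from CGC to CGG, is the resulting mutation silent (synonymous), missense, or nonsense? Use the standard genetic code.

silent

Position 9 falls in codon 3: CGC → Arg.
After the substitution the codon is CGG → Arg.
Both encode Arg, so the change is synonymous.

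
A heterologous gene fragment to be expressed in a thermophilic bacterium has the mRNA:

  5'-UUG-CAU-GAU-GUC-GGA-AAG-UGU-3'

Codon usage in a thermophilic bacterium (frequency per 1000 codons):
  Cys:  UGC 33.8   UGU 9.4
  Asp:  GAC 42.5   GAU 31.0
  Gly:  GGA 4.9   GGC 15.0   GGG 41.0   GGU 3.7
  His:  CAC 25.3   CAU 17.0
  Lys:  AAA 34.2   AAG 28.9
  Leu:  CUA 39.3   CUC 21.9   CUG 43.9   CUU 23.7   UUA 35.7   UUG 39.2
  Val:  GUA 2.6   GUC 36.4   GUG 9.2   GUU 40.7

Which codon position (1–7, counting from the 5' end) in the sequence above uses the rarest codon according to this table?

Codon 1 UUG (Leu): 39.2 per 1000.
Codon 2 CAU (His): 17.0 per 1000.
Codon 3 GAU (Asp): 31.0 per 1000.
Codon 4 GUC (Val): 36.4 per 1000.
Codon 5 GGA (Gly): 4.9 per 1000.
Codon 6 AAG (Lys): 28.9 per 1000.
Codon 7 UGU (Cys): 9.4 per 1000.
Lowest frequency is 4.9 at codon 5.

5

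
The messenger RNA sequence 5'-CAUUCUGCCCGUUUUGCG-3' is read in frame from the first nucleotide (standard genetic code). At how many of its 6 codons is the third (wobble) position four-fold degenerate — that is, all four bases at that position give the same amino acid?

Codon 1 CAU (His): third position 2-fold.
Codon 2 UCU (Ser): third position 4-fold.
Codon 3 GCC (Ala): third position 4-fold.
Codon 4 CGU (Arg): third position 4-fold.
Codon 5 UUU (Phe): third position 2-fold.
Codon 6 GCG (Ala): third position 4-fold.
Four-fold degenerate third positions: 4.

4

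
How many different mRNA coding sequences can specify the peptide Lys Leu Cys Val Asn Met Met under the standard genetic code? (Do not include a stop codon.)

192

Lys: 2 codons.
Leu: 6 codons.
Cys: 2 codons.
Val: 4 codons.
Asn: 2 codons.
Met: 1 codon.
Met: 1 codon.
2 × 6 × 2 × 4 × 2 × 1 × 1 = 192.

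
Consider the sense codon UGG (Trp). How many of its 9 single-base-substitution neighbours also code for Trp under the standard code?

Position 1: none → 0 synonymous.
Position 2: none → 0 synonymous.
Position 3: none → 0 synonymous.
Total: 0 + 0 + 0 = 0.

0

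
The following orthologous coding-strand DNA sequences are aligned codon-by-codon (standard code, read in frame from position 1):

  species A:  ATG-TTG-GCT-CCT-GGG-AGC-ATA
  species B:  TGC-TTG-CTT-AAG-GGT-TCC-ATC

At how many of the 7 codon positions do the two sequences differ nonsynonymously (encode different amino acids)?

Codon 1: ATG Met / TGC Cys — nonsynonymous.
Codon 2: TTG Leu / TTG Leu — identical.
Codon 3: GCT Ala / CTT Leu — nonsynonymous.
Codon 4: CCT Pro / AAG Lys — nonsynonymous.
Codon 5: GGG Gly / GGT Gly — synonymous.
Codon 6: AGC Ser / TCC Ser — synonymous.
Codon 7: ATA Ile / ATC Ile — synonymous.
Nonsynonymous differences: 3.

3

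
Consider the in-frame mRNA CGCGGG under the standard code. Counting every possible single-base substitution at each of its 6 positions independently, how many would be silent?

Codon 1 (CGC, Arg): 3 synonymous substitutions.
Codon 2 (GGG, Gly): 3 synonymous substitutions.
Total: 3 + 3 = 6.

6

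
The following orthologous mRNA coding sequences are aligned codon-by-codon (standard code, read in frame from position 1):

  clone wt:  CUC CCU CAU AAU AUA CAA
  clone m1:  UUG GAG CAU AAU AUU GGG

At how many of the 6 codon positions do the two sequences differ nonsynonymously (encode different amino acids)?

2

Codon 1: CUC Leu / UUG Leu — synonymous.
Codon 2: CCU Pro / GAG Glu — nonsynonymous.
Codon 3: CAU His / CAU His — identical.
Codon 4: AAU Asn / AAU Asn — identical.
Codon 5: AUA Ile / AUU Ile — synonymous.
Codon 6: CAA Gln / GGG Gly — nonsynonymous.
Nonsynonymous differences: 2.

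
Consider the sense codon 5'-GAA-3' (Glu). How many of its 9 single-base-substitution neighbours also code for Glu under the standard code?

1

Position 1: none → 0 synonymous.
Position 2: none → 0 synonymous.
Position 3: GAG → 1 synonymous.
Total: 0 + 0 + 1 = 1.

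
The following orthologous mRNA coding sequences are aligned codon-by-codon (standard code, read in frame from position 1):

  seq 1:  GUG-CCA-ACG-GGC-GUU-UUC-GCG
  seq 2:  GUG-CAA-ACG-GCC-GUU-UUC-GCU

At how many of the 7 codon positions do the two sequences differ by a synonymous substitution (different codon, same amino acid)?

1

Codon 1: GUG Val / GUG Val — identical.
Codon 2: CCA Pro / CAA Gln — nonsynonymous.
Codon 3: ACG Thr / ACG Thr — identical.
Codon 4: GGC Gly / GCC Ala — nonsynonymous.
Codon 5: GUU Val / GUU Val — identical.
Codon 6: UUC Phe / UUC Phe — identical.
Codon 7: GCG Ala / GCU Ala — synonymous.
Synonymous differences: 1.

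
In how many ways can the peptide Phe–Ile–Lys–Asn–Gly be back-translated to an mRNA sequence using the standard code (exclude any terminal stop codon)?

96

Phe: 2 codons.
Ile: 3 codons.
Lys: 2 codons.
Asn: 2 codons.
Gly: 4 codons.
2 × 3 × 2 × 2 × 4 = 96.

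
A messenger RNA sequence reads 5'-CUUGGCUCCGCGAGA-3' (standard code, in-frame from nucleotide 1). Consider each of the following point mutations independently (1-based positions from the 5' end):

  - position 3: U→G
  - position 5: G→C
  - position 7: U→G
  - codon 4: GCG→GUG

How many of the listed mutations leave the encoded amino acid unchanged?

Codon 1: CUU (Leu) → CUG (Leu) — synonymous.
Codon 2: GGC (Gly) → GCC (Ala) — missense.
Codon 3: UCC (Ser) → GCC (Ala) — missense.
Codon 4: GCG (Ala) → GUG (Val) — missense.
Synonymous: 1 of 4.

1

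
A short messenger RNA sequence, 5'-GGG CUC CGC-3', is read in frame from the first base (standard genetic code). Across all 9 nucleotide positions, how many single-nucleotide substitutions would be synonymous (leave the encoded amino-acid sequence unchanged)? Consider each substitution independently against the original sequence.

Codon 1 (GGG, Gly): 3 synonymous substitutions.
Codon 2 (CUC, Leu): 3 synonymous substitutions.
Codon 3 (CGC, Arg): 3 synonymous substitutions.
Total: 3 + 3 + 3 = 9.

9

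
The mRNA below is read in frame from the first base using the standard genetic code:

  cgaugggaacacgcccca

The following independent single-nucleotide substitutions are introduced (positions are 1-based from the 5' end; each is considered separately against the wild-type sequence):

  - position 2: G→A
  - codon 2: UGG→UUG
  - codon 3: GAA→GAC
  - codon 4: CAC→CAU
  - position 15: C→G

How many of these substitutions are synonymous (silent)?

Codon 1: CGA (Arg) → CAA (Gln) — missense.
Codon 2: UGG (Trp) → UUG (Leu) — missense.
Codon 3: GAA (Glu) → GAC (Asp) — missense.
Codon 4: CAC (His) → CAU (His) — synonymous.
Codon 5: GCC (Ala) → GCG (Ala) — synonymous.
Synonymous: 2 of 5.

2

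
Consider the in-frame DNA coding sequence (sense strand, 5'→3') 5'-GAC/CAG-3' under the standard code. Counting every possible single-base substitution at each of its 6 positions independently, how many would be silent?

2

Codon 1 (GAC, Asp): 1 synonymous substitution.
Codon 2 (CAG, Gln): 1 synonymous substitution.
Total: 1 + 1 = 2.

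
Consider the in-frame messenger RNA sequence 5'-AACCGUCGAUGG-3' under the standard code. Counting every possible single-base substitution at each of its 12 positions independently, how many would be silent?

8

Codon 1 (AAC, Asn): 1 synonymous substitution.
Codon 2 (CGU, Arg): 3 synonymous substitutions.
Codon 3 (CGA, Arg): 4 synonymous substitutions.
Codon 4 (UGG, Trp): 0 synonymous substitutions.
Total: 1 + 3 + 4 + 0 = 8.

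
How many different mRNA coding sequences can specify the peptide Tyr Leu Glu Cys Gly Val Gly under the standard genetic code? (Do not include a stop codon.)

3072

Tyr: 2 codons.
Leu: 6 codons.
Glu: 2 codons.
Cys: 2 codons.
Gly: 4 codons.
Val: 4 codons.
Gly: 4 codons.
2 × 6 × 2 × 2 × 4 × 4 × 4 = 3072.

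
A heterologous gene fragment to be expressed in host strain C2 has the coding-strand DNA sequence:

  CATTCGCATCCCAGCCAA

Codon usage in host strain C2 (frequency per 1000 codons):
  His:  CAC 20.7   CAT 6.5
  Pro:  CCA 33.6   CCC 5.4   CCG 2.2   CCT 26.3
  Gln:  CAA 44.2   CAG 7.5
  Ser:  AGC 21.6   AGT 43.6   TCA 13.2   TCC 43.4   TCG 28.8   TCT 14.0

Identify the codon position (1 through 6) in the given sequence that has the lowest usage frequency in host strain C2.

Codon 1 CAT (His): 6.5 per 1000.
Codon 2 TCG (Ser): 28.8 per 1000.
Codon 3 CAT (His): 6.5 per 1000.
Codon 4 CCC (Pro): 5.4 per 1000.
Codon 5 AGC (Ser): 21.6 per 1000.
Codon 6 CAA (Gln): 44.2 per 1000.
Lowest frequency is 5.4 at codon 4.

4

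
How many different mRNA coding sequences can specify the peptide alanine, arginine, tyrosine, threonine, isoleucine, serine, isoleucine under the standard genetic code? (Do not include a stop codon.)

10368

Ala: 4 codons.
Arg: 6 codons.
Tyr: 2 codons.
Thr: 4 codons.
Ile: 3 codons.
Ser: 6 codons.
Ile: 3 codons.
4 × 6 × 2 × 4 × 3 × 6 × 3 = 10368.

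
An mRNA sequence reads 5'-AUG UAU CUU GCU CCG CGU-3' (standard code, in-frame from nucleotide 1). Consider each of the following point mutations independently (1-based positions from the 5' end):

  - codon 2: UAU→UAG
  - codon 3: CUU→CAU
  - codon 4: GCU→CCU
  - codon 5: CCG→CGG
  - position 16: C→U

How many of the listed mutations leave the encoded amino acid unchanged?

0

Codon 2: UAU (Tyr) → UAG (Stop) — nonsense.
Codon 3: CUU (Leu) → CAU (His) — missense.
Codon 4: GCU (Ala) → CCU (Pro) — missense.
Codon 5: CCG (Pro) → CGG (Arg) — missense.
Codon 6: CGU (Arg) → UGU (Cys) — missense.
Synonymous: 0 of 5.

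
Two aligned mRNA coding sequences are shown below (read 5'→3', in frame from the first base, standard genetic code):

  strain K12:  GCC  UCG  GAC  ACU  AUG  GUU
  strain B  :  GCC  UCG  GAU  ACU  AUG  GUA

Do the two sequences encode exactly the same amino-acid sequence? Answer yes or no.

yes

Codon 1: GCC Ala / GCC Ala — identical.
Codon 2: UCG Ser / UCG Ser — identical.
Codon 3: GAC Asp / GAU Asp — synonymous.
Codon 4: ACU Thr / ACU Thr — identical.
Codon 5: AUG Met / AUG Met — identical.
Codon 6: GUU Val / GUA Val — synonymous.
Nonsynonymous differences: 0 → same protein.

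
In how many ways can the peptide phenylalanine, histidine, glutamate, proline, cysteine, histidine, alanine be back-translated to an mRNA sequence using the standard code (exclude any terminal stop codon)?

Phe: 2 codons.
His: 2 codons.
Glu: 2 codons.
Pro: 4 codons.
Cys: 2 codons.
His: 2 codons.
Ala: 4 codons.
2 × 2 × 2 × 4 × 2 × 2 × 4 = 512.

512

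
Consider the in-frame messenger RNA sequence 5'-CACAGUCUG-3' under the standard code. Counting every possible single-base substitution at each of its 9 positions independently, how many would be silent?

6

Codon 1 (CAC, His): 1 synonymous substitution.
Codon 2 (AGU, Ser): 1 synonymous substitution.
Codon 3 (CUG, Leu): 4 synonymous substitutions.
Total: 1 + 1 + 4 = 6.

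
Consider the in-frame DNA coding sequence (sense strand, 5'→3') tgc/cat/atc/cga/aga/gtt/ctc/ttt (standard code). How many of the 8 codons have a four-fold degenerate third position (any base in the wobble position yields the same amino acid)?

Codon 1 TGC (Cys): third position 2-fold.
Codon 2 CAT (His): third position 2-fold.
Codon 3 ATC (Ile): third position 3-fold.
Codon 4 CGA (Arg): third position 4-fold.
Codon 5 AGA (Arg): third position 2-fold.
Codon 6 GTT (Val): third position 4-fold.
Codon 7 CTC (Leu): third position 4-fold.
Codon 8 TTT (Phe): third position 2-fold.
Four-fold degenerate third positions: 3.

3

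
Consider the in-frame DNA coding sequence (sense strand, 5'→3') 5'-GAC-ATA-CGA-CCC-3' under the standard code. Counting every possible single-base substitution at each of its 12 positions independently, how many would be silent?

Codon 1 (GAC, Asp): 1 synonymous substitution.
Codon 2 (ATA, Ile): 2 synonymous substitutions.
Codon 3 (CGA, Arg): 4 synonymous substitutions.
Codon 4 (CCC, Pro): 3 synonymous substitutions.
Total: 1 + 2 + 4 + 3 = 10.

10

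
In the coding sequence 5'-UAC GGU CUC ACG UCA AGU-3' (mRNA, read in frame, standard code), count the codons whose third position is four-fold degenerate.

4

Codon 1 UAC (Tyr): third position 2-fold.
Codon 2 GGU (Gly): third position 4-fold.
Codon 3 CUC (Leu): third position 4-fold.
Codon 4 ACG (Thr): third position 4-fold.
Codon 5 UCA (Ser): third position 4-fold.
Codon 6 AGU (Ser): third position 2-fold.
Four-fold degenerate third positions: 4.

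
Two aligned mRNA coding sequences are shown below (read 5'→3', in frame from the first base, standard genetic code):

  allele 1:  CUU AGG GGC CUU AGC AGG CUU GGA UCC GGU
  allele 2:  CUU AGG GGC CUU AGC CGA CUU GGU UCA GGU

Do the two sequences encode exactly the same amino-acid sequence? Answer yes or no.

Codon 1: CUU Leu / CUU Leu — identical.
Codon 2: AGG Arg / AGG Arg — identical.
Codon 3: GGC Gly / GGC Gly — identical.
Codon 4: CUU Leu / CUU Leu — identical.
Codon 5: AGC Ser / AGC Ser — identical.
Codon 6: AGG Arg / CGA Arg — synonymous.
Codon 7: CUU Leu / CUU Leu — identical.
Codon 8: GGA Gly / GGU Gly — synonymous.
Codon 9: UCC Ser / UCA Ser — synonymous.
Codon 10: GGU Gly / GGU Gly — identical.
Nonsynonymous differences: 0 → same protein.

yes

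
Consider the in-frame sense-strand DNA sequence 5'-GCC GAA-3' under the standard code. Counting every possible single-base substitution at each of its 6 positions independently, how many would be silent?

4

Codon 1 (GCC, Ala): 3 synonymous substitutions.
Codon 2 (GAA, Glu): 1 synonymous substitution.
Total: 3 + 1 = 4.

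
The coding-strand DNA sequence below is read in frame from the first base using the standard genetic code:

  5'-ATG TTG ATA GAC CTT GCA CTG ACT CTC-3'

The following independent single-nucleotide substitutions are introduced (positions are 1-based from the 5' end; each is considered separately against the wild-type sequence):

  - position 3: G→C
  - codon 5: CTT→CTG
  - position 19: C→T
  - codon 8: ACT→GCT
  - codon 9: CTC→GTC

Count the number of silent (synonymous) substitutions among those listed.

2

Codon 1: ATG (Met) → ATC (Ile) — missense.
Codon 5: CTT (Leu) → CTG (Leu) — synonymous.
Codon 7: CTG (Leu) → TTG (Leu) — synonymous.
Codon 8: ACT (Thr) → GCT (Ala) — missense.
Codon 9: CTC (Leu) → GTC (Val) — missense.
Synonymous: 2 of 5.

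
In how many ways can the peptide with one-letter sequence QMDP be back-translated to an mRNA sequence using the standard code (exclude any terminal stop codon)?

16

Gln: 2 codons.
Met: 1 codon.
Asp: 2 codons.
Pro: 4 codons.
2 × 1 × 2 × 4 = 16.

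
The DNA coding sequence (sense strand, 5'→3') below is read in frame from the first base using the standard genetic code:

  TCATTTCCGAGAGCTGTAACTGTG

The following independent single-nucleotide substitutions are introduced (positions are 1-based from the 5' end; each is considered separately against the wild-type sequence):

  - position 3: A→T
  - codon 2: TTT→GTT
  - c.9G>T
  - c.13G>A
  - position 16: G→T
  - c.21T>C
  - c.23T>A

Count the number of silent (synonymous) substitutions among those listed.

3

Codon 1: TCA (Ser) → TCT (Ser) — synonymous.
Codon 2: TTT (Phe) → GTT (Val) — missense.
Codon 3: CCG (Pro) → CCT (Pro) — synonymous.
Codon 5: GCT (Ala) → ACT (Thr) — missense.
Codon 6: GTA (Val) → TTA (Leu) — missense.
Codon 7: ACT (Thr) → ACC (Thr) — synonymous.
Codon 8: GTG (Val) → GAG (Glu) — missense.
Synonymous: 3 of 7.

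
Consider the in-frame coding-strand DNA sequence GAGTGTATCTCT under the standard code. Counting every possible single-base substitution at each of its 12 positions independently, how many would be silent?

Codon 1 (GAG, Glu): 1 synonymous substitution.
Codon 2 (TGT, Cys): 1 synonymous substitution.
Codon 3 (ATC, Ile): 2 synonymous substitutions.
Codon 4 (TCT, Ser): 3 synonymous substitutions.
Total: 1 + 1 + 2 + 3 = 7.

7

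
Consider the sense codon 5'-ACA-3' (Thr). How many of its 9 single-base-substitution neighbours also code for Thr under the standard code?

Position 1: none → 0 synonymous.
Position 2: none → 0 synonymous.
Position 3: ACU, ACC, ACG → 3 synonymous.
Total: 0 + 0 + 3 = 3.

3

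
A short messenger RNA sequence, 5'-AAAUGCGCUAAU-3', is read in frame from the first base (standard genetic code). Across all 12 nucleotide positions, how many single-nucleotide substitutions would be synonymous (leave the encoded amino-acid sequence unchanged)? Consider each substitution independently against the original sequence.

Codon 1 (AAA, Lys): 1 synonymous substitution.
Codon 2 (UGC, Cys): 1 synonymous substitution.
Codon 3 (GCU, Ala): 3 synonymous substitutions.
Codon 4 (AAU, Asn): 1 synonymous substitution.
Total: 1 + 1 + 3 + 1 = 6.

6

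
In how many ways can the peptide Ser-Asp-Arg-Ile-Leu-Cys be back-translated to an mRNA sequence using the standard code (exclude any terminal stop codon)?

Ser: 6 codons.
Asp: 2 codons.
Arg: 6 codons.
Ile: 3 codons.
Leu: 6 codons.
Cys: 2 codons.
6 × 2 × 6 × 3 × 6 × 2 = 2592.

2592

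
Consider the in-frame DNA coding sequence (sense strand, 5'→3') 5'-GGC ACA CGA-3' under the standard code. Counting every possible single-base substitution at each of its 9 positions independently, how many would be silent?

10

Codon 1 (GGC, Gly): 3 synonymous substitutions.
Codon 2 (ACA, Thr): 3 synonymous substitutions.
Codon 3 (CGA, Arg): 4 synonymous substitutions.
Total: 3 + 3 + 4 = 10.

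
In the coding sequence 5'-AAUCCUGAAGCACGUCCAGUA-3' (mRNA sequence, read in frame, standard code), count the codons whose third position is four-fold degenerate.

5

Codon 1 AAU (Asn): third position 2-fold.
Codon 2 CCU (Pro): third position 4-fold.
Codon 3 GAA (Glu): third position 2-fold.
Codon 4 GCA (Ala): third position 4-fold.
Codon 5 CGU (Arg): third position 4-fold.
Codon 6 CCA (Pro): third position 4-fold.
Codon 7 GUA (Val): third position 4-fold.
Four-fold degenerate third positions: 5.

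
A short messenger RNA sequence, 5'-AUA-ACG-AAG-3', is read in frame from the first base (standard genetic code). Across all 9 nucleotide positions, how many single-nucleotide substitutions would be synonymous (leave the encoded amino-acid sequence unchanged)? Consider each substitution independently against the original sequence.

Codon 1 (AUA, Ile): 2 synonymous substitutions.
Codon 2 (ACG, Thr): 3 synonymous substitutions.
Codon 3 (AAG, Lys): 1 synonymous substitution.
Total: 2 + 3 + 1 = 6.

6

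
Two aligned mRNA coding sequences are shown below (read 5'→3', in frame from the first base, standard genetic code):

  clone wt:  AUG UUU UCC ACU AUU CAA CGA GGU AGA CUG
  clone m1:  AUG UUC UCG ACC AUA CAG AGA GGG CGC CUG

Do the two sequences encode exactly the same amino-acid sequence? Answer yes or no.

Codon 1: AUG Met / AUG Met — identical.
Codon 2: UUU Phe / UUC Phe — synonymous.
Codon 3: UCC Ser / UCG Ser — synonymous.
Codon 4: ACU Thr / ACC Thr — synonymous.
Codon 5: AUU Ile / AUA Ile — synonymous.
Codon 6: CAA Gln / CAG Gln — synonymous.
Codon 7: CGA Arg / AGA Arg — synonymous.
Codon 8: GGU Gly / GGG Gly — synonymous.
Codon 9: AGA Arg / CGC Arg — synonymous.
Codon 10: CUG Leu / CUG Leu — identical.
Nonsynonymous differences: 0 → same protein.

yes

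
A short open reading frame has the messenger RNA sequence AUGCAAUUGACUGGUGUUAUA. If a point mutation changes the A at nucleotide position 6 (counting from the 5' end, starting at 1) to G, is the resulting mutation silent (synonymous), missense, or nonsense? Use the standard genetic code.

silent

Position 6 falls in codon 2: CAA → Gln.
After the substitution the codon is CAG → Gln.
Both encode Gln, so the change is synonymous.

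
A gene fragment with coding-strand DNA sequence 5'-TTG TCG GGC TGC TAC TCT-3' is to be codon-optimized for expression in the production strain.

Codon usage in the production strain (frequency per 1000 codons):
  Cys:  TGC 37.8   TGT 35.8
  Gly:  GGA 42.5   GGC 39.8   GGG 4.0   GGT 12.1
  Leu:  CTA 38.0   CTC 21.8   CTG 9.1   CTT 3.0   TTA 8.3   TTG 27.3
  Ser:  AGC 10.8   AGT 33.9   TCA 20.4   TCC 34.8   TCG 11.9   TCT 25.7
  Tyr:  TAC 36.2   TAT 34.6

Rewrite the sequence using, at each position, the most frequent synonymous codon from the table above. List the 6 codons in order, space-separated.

CTA TCC GGA TGC TAC TCC

Codon 1 (Leu): best is CTA at 38.0.
Codon 2 (Ser): best is TCC at 34.8.
Codon 3 (Gly): best is GGA at 42.5.
Codon 4 (Cys): best is TGC at 37.8.
Codon 5 (Tyr): best is TAC at 36.2.
Codon 6 (Ser): best is TCC at 34.8.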